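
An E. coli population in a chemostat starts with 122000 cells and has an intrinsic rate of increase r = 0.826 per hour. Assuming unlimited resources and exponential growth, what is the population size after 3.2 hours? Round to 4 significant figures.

N(t) = N₀·e^(rt) = 122000 × e^(0.826×3.2) = 122000 × e^2.643.
e^2.643 ≈ 14.058, so N ≈ 122000 × 14.058 = 1.71509×10^6.

1715000 cells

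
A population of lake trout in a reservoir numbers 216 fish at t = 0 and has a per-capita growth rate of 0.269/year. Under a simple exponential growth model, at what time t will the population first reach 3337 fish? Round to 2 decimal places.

Set N₀·e^(rt) = 3337: e^(0.269·t) = 3337/216 = 15.449.
0.269·t = ln(15.449) = 2.7375, so t = 2.7375/0.269 = 10.177.

10.18 years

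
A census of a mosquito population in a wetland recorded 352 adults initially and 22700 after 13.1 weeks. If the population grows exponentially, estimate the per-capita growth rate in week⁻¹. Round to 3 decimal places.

0.318 per week

From N(t) = N₀·e^(rt): e^(r·13.1) = 22700/352 = 64.489.
r·13.1 = ln(64.489) = 4.1665, so r = 4.1665/13.1 = 0.31805.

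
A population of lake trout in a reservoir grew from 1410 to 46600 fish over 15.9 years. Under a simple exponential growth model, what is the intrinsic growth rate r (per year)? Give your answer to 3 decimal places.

From N(t) = N₀·e^(rt): e^(r·15.9) = 46600/1410 = 33.05.
r·15.9 = ln(33.05) = 3.498, so r = 3.498/15.9 = 0.22.

0.220 per year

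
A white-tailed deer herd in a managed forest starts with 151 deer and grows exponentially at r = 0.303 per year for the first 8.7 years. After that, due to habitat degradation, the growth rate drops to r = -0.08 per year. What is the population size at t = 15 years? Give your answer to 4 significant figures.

Phase 1: N(8.7) = 151·e^(0.303×8.7) = 151·e^2.636 = 2107.76.
Phase 2 runs for 15 − 8.7 = 6.3 years at r = -0.08.
N(15) = 2107.76·e^(-0.08×6.3) = 2107.76·e^-0.504 = 1273.32.

1273 deer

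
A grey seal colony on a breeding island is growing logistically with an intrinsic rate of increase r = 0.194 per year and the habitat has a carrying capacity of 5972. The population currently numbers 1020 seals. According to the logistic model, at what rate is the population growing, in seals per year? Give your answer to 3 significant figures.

164 seals per year

dN/dt = rN(1 − N/K) = 0.194 × 1020 × (1 − 1020/5972).
1 − 1020/5972 = 0.8292; dN/dt = 0.194 × 1020 × 0.8292 = 164.08.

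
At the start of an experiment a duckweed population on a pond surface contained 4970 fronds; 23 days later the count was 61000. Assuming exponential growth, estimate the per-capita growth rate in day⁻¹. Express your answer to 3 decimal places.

From N(t) = N₀·e^(rt): e^(r·23) = 61000/4970 = 12.274.
r·23 = ln(12.274) = 2.5075, so r = 2.5075/23 = 0.10902.

0.109 per day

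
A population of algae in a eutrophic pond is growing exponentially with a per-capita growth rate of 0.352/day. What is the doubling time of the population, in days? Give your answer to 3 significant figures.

Doubling time t_d = ln(2)/r = 0.6931/0.352 = 1.9692.

1.97 days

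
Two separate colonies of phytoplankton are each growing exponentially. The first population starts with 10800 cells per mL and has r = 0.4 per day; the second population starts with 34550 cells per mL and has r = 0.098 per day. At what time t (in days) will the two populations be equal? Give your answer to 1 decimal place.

3.9 days

Set 10800·e^(0.4t) = 34550·e^(0.098t).
e^((0.4 − 0.098)t) = 34550/10800 → e^(0.302·t) = 3.1991.
0.302·t = ln(3.1991) = 1.1629, so t = 1.1629/0.302 = 3.8505.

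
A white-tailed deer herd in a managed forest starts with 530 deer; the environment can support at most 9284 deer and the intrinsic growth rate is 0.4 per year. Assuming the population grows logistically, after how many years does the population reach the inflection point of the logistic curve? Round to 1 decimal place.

Logistic growth is fastest at N = K/2 = 4642.
A = (K − N₀)/N₀ = 16.517. Set K/(1 + A·e^(−rt)) = K/2 → A·e^(−rt) = 1.
e^(−0.4t) = 1/16.517 = 0.0605438, so t = ln(16.517)/0.4 = 2.8044/0.4 = 7.011.

7.0 years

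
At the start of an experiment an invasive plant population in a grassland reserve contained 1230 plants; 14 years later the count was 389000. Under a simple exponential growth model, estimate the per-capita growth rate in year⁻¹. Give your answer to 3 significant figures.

0.411 per year

From N(t) = N₀·e^(rt): e^(r·14) = 389000/1230 = 316.26.
r·14 = ln(316.26) = 5.7566, so r = 5.7566/14 = 0.41118.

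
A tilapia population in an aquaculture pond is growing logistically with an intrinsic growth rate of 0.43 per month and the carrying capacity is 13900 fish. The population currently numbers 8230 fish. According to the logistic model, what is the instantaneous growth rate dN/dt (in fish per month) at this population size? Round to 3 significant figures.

dN/dt = rN(1 − N/K) = 0.43 × 8230 × (1 − 8230/13900).
1 − 8230/13900 = 0.40791; dN/dt = 0.43 × 8230 × 0.40791 = 1443.6.

1440 fish per month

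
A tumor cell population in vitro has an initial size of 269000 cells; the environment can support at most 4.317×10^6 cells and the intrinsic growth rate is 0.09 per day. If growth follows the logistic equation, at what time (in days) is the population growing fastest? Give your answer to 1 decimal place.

30.1 days

Logistic growth is fastest at N = K/2 = 2.1585×10^6.
A = (K − N₀)/N₀ = 15.048. Set K/(1 + A·e^(−rt)) = K/2 → A·e^(−rt) = 1.
e^(−0.09t) = 1/15.048 = 0.0664526, so t = ln(15.048)/0.09 = 2.7113/0.09 = 30.125.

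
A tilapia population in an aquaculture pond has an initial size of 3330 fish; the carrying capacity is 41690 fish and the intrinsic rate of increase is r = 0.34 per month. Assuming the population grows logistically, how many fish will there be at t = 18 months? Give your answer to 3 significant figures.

A = (K − N₀)/N₀ = (41690 − 3330)/3330 = 11.52.
N(t) = K/(1 + A·e^(−rt)) = 41690/(1 + 11.52×e^(−0.34×18)).
e^(−6.12) = 0.0021985; denominator = 1 + 11.52×0.0021985 = 1.0253.
N = 41690/1.0253 = 40660.3.

40700 fish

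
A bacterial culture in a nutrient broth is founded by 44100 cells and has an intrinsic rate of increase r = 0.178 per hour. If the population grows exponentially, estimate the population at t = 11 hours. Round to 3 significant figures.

312000 cells

N(t) = N₀·e^(rt) = 44100 × e^(0.178×11) = 44100 × e^1.958.
e^1.958 ≈ 7.0851, so N ≈ 44100 × 7.0851 = 312455.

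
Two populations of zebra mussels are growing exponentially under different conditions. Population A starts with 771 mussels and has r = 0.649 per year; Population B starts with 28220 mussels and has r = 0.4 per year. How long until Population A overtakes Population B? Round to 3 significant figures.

14.5 years

Set 771·e^(0.649t) = 28220·e^(0.4t).
e^((0.649 − 0.4)t) = 28220/771 → e^(0.249·t) = 36.602.
0.249·t = ln(36.602) = 3.6001, so t = 3.6001/0.249 = 14.458.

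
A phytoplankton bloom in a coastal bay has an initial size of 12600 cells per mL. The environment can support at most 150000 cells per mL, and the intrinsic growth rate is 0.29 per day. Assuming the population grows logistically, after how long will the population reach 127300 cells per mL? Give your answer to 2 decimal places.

A = (K − N₀)/N₀ = (150000 − 12600)/12600 = 10.905.
Solve 150000/(1 + 10.905·e^(−0.29t)) = 127300: 1 + 10.905·e^(−0.29t) = 1.1783, so e^(−0.29t) = 0.0163524.
−0.29·t = ln(0.0163524) = -4.1134, so t = 4.1134/0.29 = 14.184.

14.18 days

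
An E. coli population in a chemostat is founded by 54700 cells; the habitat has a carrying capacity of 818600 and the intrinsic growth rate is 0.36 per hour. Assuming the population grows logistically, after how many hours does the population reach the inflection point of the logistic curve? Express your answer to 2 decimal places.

Logistic growth is fastest at N = K/2 = 409300.
A = (K − N₀)/N₀ = 13.965. Set K/(1 + A·e^(−rt)) = K/2 → A·e^(−rt) = 1.
e^(−0.36t) = 1/13.965 = 0.0716062, so t = ln(13.965)/0.36 = 2.6366/0.36 = 7.3238.

7.32 hours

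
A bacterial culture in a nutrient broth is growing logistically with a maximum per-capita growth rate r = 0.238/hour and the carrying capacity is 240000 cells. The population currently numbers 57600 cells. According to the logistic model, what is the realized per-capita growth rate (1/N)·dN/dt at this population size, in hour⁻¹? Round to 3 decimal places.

0.181 per hour

(1/N)·dN/dt = r(1 − N/K) = 0.238 × (1 − 57600/240000).
= 0.238 × 0.76 = 0.18088.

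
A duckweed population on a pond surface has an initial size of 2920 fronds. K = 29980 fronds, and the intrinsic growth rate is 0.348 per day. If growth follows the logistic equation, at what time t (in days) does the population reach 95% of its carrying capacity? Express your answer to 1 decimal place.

14.9 days

A = (K − N₀)/N₀ = (29980 − 2920)/2920 = 9.2671.
Solve 29980/(1 + 9.2671·e^(−0.348t)) = 28481: 1 + 9.2671·e^(−0.348t) = 1.0526, so e^(−0.348t) = 0.00567939.
−0.348·t = ln(0.00567939) = -5.1709, so t = 5.1709/0.348 = 14.859.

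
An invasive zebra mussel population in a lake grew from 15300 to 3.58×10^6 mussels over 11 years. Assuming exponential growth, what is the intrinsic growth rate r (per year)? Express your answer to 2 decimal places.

0.50 per year

From N(t) = N₀·e^(rt): e^(r·11) = 3.58×10^6/15300 = 233.99.
r·11 = ln(233.99) = 5.4553, so r = 5.4553/11 = 0.49593.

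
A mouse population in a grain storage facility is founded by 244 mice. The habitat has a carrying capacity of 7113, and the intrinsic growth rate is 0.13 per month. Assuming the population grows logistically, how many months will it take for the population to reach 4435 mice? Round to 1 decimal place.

29.6 months

A = (K − N₀)/N₀ = (7113 − 244)/244 = 28.152.
Solve 7113/(1 + 28.152·e^(−0.13t)) = 4435: 1 + 28.152·e^(−0.13t) = 1.6038, so e^(−0.13t) = 0.0214493.
−0.13·t = ln(0.0214493) = -3.8421, so t = 3.8421/0.13 = 29.554.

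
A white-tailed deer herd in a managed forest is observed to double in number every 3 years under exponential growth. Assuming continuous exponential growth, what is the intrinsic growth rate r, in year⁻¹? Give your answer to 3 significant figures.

0.231 per year

r = ln(2)/t_d = 0.6931/3 = 0.23105.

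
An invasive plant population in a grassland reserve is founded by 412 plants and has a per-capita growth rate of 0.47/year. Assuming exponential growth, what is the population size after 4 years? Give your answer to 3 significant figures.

2700 plants

N(t) = N₀·e^(rt) = 412 × e^(0.47×4) = 412 × e^1.88.
e^1.88 ≈ 6.5535, so N ≈ 412 × 6.5535 = 2700.04.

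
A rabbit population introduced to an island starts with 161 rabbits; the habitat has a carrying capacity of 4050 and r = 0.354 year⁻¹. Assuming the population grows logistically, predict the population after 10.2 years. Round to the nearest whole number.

A = (K − N₀)/N₀ = (4050 − 161)/161 = 24.155.
N(t) = K/(1 + A·e^(−rt)) = 4050/(1 + 24.155×e^(−0.354×10.2)).
e^(−3.611) = 0.02703; denominator = 1 + 24.155×0.02703 = 1.6529.
N = 4050/1.6529 = 2450.21.

2450 rabbits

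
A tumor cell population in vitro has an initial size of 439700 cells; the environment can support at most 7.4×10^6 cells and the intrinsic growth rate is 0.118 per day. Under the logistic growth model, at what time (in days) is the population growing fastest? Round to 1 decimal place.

23.4 days

Logistic growth is fastest at N = K/2 = 3.7×10^6.
A = (K − N₀)/N₀ = 15.83. Set K/(1 + A·e^(−rt)) = K/2 → A·e^(−rt) = 1.
e^(−0.118t) = 1/15.83 = 0.0631726, so t = ln(15.83)/0.118 = 2.7619/0.118 = 23.406.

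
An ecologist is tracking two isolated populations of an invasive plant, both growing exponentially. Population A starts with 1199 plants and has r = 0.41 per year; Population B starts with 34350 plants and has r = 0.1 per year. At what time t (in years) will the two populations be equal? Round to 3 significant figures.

10.8 years

Set 1199·e^(0.41t) = 34350·e^(0.1t).
e^((0.41 − 0.1)t) = 34350/1199 → e^(0.31·t) = 28.649.
0.31·t = ln(28.649) = 3.3551, so t = 3.3551/0.31 = 10.823.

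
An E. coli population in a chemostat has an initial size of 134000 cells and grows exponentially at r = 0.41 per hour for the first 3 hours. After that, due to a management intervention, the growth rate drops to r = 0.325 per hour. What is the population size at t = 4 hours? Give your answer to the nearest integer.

Phase 1: N(3) = 134000·e^(0.41×3) = 134000·e^1.23 = 458445.
Phase 2 runs for 4 − 3 = 1 hours at r = 0.325.
N(4) = 458445·e^(0.325×1) = 458445·e^0.325 = 634502.

634502 cells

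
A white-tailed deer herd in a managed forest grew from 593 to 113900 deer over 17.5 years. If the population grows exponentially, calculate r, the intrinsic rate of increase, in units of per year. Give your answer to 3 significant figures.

0.300 per year

From N(t) = N₀·e^(rt): e^(r·17.5) = 113900/593 = 192.07.
r·17.5 = ln(192.07) = 5.2579, so r = 5.2579/17.5 = 0.30045.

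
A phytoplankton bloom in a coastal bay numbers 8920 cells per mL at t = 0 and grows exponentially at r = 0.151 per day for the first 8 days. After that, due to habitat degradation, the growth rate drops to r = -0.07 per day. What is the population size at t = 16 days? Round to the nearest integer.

17052 cells per mL

Phase 1: N(8) = 8920·e^(0.151×8) = 8920·e^1.208 = 29853.3.
Phase 2 runs for 16 − 8 = 8 days at r = -0.07.
N(16) = 29853.3·e^(-0.07×8) = 29853.3·e^-0.56 = 17052.5.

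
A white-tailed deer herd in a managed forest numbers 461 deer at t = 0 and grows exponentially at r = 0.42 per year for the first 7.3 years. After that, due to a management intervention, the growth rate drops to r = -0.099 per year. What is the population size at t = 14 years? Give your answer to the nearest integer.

5095 deer

Phase 1: N(7.3) = 461·e^(0.42×7.3) = 461·e^3.066 = 9891.17.
Phase 2 runs for 14 − 7.3 = 6.7 years at r = -0.099.
N(14) = 9891.17·e^(-0.099×6.7) = 9891.17·e^-0.6633 = 5095.42.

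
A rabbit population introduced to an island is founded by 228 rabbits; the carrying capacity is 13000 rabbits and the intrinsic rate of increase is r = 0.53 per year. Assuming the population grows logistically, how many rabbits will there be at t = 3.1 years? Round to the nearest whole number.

1099 rabbits

A = (K − N₀)/N₀ = (13000 − 228)/228 = 56.018.
N(t) = K/(1 + A·e^(−rt)) = 13000/(1 + 56.018×e^(−0.53×3.1)).
e^(−1.643) = 0.1934; denominator = 1 + 56.018×0.1934 = 11.834.
N = 13000/11.834 = 1098.55.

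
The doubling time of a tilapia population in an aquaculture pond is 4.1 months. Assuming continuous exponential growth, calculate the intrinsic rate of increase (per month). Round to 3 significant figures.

0.169 per month

r = ln(2)/t_d = 0.6931/4.1 = 0.16906.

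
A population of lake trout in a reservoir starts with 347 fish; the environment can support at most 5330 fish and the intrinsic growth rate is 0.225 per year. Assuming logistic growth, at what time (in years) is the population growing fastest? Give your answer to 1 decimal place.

Logistic growth is fastest at N = K/2 = 2665.
A = (K − N₀)/N₀ = 14.36. Set K/(1 + A·e^(−rt)) = K/2 → A·e^(−rt) = 1.
e^(−0.225t) = 1/14.36 = 0.0696368, so t = ln(14.36)/0.225 = 2.6645/0.225 = 11.842.

11.8 years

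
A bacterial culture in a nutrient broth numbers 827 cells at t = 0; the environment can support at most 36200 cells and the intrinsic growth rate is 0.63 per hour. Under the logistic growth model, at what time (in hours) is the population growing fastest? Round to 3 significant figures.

Logistic growth is fastest at N = K/2 = 18100.
A = (K − N₀)/N₀ = 42.773. Set K/(1 + A·e^(−rt)) = K/2 → A·e^(−rt) = 1.
e^(−0.63t) = 1/42.773 = 0.0233794, so t = ln(42.773)/0.63 = 3.7559/0.63 = 5.9617.

5.96 hours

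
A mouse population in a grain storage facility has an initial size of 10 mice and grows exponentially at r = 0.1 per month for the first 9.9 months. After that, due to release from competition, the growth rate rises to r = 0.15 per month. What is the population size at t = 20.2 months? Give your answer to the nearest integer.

Phase 1: N(9.9) = 10·e^(0.1×9.9) = 10·e^0.99 = 26.9123.
Phase 2 runs for 20.2 − 9.9 = 10.3 months at r = 0.15.
N(20.2) = 26.9123·e^(0.15×10.3) = 26.9123·e^1.545 = 126.164.

126 mice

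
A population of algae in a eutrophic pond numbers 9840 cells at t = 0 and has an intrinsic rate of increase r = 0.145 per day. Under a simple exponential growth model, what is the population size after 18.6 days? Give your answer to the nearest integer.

145978 cells

N(t) = N₀·e^(rt) = 9840 × e^(0.145×18.6) = 9840 × e^2.697.
e^2.697 ≈ 14.835, so N ≈ 9840 × 14.835 = 145978.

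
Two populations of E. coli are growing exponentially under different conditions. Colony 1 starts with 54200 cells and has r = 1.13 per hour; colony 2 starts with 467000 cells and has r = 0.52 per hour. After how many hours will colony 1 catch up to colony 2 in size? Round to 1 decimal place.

Set 54200·e^(1.13t) = 467000·e^(0.52t).
e^((1.13 − 0.52)t) = 467000/54200 → e^(0.61·t) = 8.6162.
0.61·t = ln(8.6162) = 2.1536, so t = 2.1536/0.61 = 3.5306.

3.5 hours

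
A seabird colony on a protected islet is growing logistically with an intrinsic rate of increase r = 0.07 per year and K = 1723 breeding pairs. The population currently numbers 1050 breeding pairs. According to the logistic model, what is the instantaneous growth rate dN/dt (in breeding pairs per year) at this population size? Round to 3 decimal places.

dN/dt = rN(1 − N/K) = 0.07 × 1050 × (1 − 1050/1723).
1 − 1050/1723 = 0.3906; dN/dt = 0.07 × 1050 × 0.3906 = 28.709.

28.709 breeding pairs per year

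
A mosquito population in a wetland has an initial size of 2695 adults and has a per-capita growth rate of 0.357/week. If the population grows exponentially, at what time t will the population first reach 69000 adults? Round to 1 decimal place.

Set N₀·e^(rt) = 69000: e^(0.357·t) = 69000/2695 = 25.603.
0.357·t = ln(25.603) = 3.2427, so t = 3.2427/0.357 = 9.0832.

9.1 weeks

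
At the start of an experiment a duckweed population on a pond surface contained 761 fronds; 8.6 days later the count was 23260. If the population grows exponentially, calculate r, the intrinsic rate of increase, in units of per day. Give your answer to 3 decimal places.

From N(t) = N₀·e^(rt): e^(r·8.6) = 23260/761 = 30.565.
r·8.6 = ln(30.565) = 3.4199, so r = 3.4199/8.6 = 0.39766.

0.398 per day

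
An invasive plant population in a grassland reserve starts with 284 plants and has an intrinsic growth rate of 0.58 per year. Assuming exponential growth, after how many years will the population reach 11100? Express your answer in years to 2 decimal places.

6.32 years

Set N₀·e^(rt) = 11100: e^(0.58·t) = 11100/284 = 39.085.
0.58·t = ln(39.085) = 3.6657, so t = 3.6657/0.58 = 6.3202.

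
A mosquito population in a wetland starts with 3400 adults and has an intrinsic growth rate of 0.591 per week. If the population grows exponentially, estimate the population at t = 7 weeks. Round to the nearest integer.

212890 adults

N(t) = N₀·e^(rt) = 3400 × e^(0.591×7) = 3400 × e^4.137.
e^4.137 ≈ 62.615, so N ≈ 3400 × 62.615 = 212890.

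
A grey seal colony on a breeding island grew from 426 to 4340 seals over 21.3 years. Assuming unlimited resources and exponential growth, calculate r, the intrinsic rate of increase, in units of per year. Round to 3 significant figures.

0.109 per year

From N(t) = N₀·e^(rt): e^(r·21.3) = 4340/426 = 10.188.
r·21.3 = ln(10.188) = 2.3212, so r = 2.3212/21.3 = 0.10898.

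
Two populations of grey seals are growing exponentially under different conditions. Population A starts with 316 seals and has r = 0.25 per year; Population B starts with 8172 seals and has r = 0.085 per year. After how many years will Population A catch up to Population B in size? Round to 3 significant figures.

19.7 years

Set 316·e^(0.25t) = 8172·e^(0.085t).
e^((0.25 − 0.085)t) = 8172/316 → e^(0.165·t) = 25.861.
0.165·t = ln(25.861) = 3.2527, so t = 3.2527/0.165 = 19.713.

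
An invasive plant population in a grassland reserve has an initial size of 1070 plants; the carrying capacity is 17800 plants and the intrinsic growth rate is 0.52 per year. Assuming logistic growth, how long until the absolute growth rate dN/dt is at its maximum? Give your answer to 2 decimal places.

Logistic growth is fastest at N = K/2 = 8900.
A = (K − N₀)/N₀ = 15.636. Set K/(1 + A·e^(−rt)) = K/2 → A·e^(−rt) = 1.
e^(−0.52t) = 1/15.636 = 0.063957, so t = ln(15.636)/0.52 = 2.7495/0.52 = 5.2876.

5.29 years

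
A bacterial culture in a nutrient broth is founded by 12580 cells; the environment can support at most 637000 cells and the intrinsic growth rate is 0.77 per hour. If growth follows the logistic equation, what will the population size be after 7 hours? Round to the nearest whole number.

519390 cells

A = (K − N₀)/N₀ = (637000 − 12580)/12580 = 49.636.
N(t) = K/(1 + A·e^(−rt)) = 637000/(1 + 49.636×e^(−0.77×7)).
e^(−5.39) = 0.004562; denominator = 1 + 49.636×0.004562 = 1.2264.
N = 637000/1.2264 = 519390.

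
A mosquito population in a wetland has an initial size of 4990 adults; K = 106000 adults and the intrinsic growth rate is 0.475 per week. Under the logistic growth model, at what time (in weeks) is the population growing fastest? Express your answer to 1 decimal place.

6.3 weeks

Logistic growth is fastest at N = K/2 = 53000.
A = (K − N₀)/N₀ = 20.242. Set K/(1 + A·e^(−rt)) = K/2 → A·e^(−rt) = 1.
e^(−0.475t) = 1/20.242 = 0.049401, so t = ln(20.242)/0.475 = 3.0078/0.475 = 6.3322.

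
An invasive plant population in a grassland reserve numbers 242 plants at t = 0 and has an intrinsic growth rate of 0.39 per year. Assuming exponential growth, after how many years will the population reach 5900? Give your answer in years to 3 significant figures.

Set N₀·e^(rt) = 5900: e^(0.39·t) = 5900/242 = 24.38.
0.39·t = ln(24.38) = 3.1938, so t = 3.1938/0.39 = 8.1892.

8.19 years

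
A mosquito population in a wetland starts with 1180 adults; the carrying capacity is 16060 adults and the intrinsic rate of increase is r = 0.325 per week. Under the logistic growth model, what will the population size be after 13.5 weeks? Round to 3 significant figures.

13900 adults

A = (K − N₀)/N₀ = (16060 − 1180)/1180 = 12.61.
N(t) = K/(1 + A·e^(−rt)) = 16060/(1 + 12.61×e^(−0.325×13.5)).
e^(−4.388) = 0.012432; denominator = 1 + 12.61×0.012432 = 1.1568.
N = 16060/1.1568 = 13883.5.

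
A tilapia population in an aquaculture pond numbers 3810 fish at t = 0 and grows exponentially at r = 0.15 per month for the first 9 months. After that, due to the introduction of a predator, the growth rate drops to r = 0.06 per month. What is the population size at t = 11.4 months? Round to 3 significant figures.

17000 fish

Phase 1: N(9) = 3810·e^(0.15×9) = 3810·e^1.35 = 14696.8.
Phase 2 runs for 11.4 − 9 = 2.4 months at r = 0.06.
N(11.4) = 14696.8·e^(0.06×2.4) = 14696.8·e^0.144 = 16973.1.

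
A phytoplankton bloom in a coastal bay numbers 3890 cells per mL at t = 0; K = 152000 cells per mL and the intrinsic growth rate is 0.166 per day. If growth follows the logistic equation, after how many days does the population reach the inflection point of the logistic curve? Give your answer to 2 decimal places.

Logistic growth is fastest at N = K/2 = 76000.
A = (K − N₀)/N₀ = 38.075. Set K/(1 + A·e^(−rt)) = K/2 → A·e^(−rt) = 1.
e^(−0.166t) = 1/38.075 = 0.0262643, so t = ln(38.075)/0.166 = 3.6395/0.166 = 21.925.

21.92 days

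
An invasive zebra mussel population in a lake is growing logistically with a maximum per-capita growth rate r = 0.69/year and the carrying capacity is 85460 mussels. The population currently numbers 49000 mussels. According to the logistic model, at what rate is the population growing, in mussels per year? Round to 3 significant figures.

dN/dt = rN(1 − N/K) = 0.69 × 49000 × (1 − 49000/85460).
1 − 49000/85460 = 0.42663; dN/dt = 0.69 × 49000 × 0.42663 = 14424.

14400 mussels per year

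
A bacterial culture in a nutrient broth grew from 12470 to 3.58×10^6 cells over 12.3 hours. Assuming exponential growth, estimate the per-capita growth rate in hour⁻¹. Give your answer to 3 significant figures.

0.460 per hour

From N(t) = N₀·e^(rt): e^(r·12.3) = 3.58×10^6/12470 = 287.09.
r·12.3 = ln(287.09) = 5.6598, so r = 5.6598/12.3 = 0.46015.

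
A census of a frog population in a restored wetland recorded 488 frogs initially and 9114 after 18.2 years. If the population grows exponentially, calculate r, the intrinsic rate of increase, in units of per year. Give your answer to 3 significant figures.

0.161 per year

From N(t) = N₀·e^(rt): e^(r·18.2) = 9114/488 = 18.676.
r·18.2 = ln(18.676) = 2.9273, so r = 2.9273/18.2 = 0.16084.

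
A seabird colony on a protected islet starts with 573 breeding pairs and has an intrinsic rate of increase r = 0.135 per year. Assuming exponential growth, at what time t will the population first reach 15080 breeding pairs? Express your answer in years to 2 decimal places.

24.22 years

Set N₀·e^(rt) = 15080: e^(0.135·t) = 15080/573 = 26.318.
0.135·t = ln(26.318) = 3.2702, so t = 3.2702/0.135 = 24.224.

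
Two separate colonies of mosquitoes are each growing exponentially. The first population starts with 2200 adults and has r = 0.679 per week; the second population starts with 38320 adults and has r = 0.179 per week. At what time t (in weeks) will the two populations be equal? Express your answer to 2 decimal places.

Set 2200·e^(0.679t) = 38320·e^(0.179t).
e^((0.679 − 0.179)t) = 38320/2200 → e^(0.5·t) = 17.418.
0.5·t = ln(17.418) = 2.8575, so t = 2.8575/0.5 = 5.715.

5.72 weeks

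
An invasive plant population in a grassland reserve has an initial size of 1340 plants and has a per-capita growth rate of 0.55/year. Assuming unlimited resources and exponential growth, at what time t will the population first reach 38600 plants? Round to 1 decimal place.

Set N₀·e^(rt) = 38600: e^(0.55·t) = 38600/1340 = 28.806.
0.55·t = ln(28.806) = 3.3606, so t = 3.3606/0.55 = 6.1102.

6.1 years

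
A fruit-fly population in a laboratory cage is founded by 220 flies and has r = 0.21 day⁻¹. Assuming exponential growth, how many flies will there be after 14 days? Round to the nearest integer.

N(t) = N₀·e^(rt) = 220 × e^(0.21×14) = 220 × e^2.94.
e^2.94 ≈ 18.916, so N ≈ 220 × 18.916 = 4161.49.

4161 flies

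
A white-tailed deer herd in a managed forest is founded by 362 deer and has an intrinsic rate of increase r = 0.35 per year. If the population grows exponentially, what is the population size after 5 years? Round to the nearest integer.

N(t) = N₀·e^(rt) = 362 × e^(0.35×5) = 362 × e^1.75.
e^1.75 ≈ 5.7546, so N ≈ 362 × 5.7546 = 2083.17.

2083 deer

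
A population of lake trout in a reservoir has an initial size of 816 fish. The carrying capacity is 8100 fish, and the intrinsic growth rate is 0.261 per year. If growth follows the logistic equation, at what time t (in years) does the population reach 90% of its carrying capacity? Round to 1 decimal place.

A = (K − N₀)/N₀ = (8100 − 816)/816 = 8.9265.
Solve 8100/(1 + 8.9265·e^(−0.261t)) = 7290: 1 + 8.9265·e^(−0.261t) = 1.1111, so e^(−0.261t) = 0.0124474.
−0.261·t = ln(0.0124474) = -4.3862, so t = 4.3862/0.261 = 16.806.

16.8 years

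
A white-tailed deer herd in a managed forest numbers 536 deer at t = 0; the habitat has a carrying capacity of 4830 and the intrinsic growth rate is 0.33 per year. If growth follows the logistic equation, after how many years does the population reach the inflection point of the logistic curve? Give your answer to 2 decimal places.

Logistic growth is fastest at N = K/2 = 2415.
A = (K − N₀)/N₀ = 8.0112. Set K/(1 + A·e^(−rt)) = K/2 → A·e^(−rt) = 1.
e^(−0.33t) = 1/8.0112 = 0.124825, so t = ln(8.0112)/0.33 = 2.0808/0.33 = 6.3056.

6.31 years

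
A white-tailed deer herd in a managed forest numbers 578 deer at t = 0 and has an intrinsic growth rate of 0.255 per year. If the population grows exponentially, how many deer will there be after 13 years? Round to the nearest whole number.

N(t) = N₀·e^(rt) = 578 × e^(0.255×13) = 578 × e^3.315.
e^3.315 ≈ 27.522, so N ≈ 578 × 27.522 = 15907.9.

15908 deer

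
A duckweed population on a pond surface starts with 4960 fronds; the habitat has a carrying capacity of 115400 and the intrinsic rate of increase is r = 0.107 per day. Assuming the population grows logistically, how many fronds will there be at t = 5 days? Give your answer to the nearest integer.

A = (K − N₀)/N₀ = (115400 − 4960)/4960 = 22.266.
N(t) = K/(1 + A·e^(−rt)) = 115400/(1 + 22.266×e^(−0.107×5)).
e^(−0.535) = 0.58567; denominator = 1 + 22.266×0.58567 = 14.041.
N = 115400/14.041 = 8219.03.

8219 fronds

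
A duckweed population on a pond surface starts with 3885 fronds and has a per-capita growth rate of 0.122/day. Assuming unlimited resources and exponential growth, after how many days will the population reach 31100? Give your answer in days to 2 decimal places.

17.05 days

Set N₀·e^(rt) = 31100: e^(0.122·t) = 31100/3885 = 8.0051.
0.122·t = ln(8.0051) = 2.0801, so t = 2.0801/0.122 = 17.05.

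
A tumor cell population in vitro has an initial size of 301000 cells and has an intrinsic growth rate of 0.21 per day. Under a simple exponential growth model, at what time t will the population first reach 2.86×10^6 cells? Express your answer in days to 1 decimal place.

10.7 days

Set N₀·e^(rt) = 2.86×10^6: e^(0.21·t) = 2.86×10^6/301000 = 9.5017.
0.21·t = ln(9.5017) = 2.2515, so t = 2.2515/0.21 = 10.721.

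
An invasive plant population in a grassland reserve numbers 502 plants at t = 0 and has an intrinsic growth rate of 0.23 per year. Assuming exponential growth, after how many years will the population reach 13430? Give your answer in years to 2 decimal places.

Set N₀·e^(rt) = 13430: e^(0.23·t) = 13430/502 = 26.753.
0.23·t = ln(26.753) = 3.2866, so t = 3.2866/0.23 = 14.29.

14.29 years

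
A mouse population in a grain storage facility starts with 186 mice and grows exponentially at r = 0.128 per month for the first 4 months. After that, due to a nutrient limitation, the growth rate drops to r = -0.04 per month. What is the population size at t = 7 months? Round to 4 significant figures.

275.3 mice

Phase 1: N(4) = 186·e^(0.128×4) = 186·e^0.512 = 310.364.
Phase 2 runs for 7 − 4 = 3 months at r = -0.04.
N(7) = 310.364·e^(-0.04×3) = 310.364·e^-0.12 = 275.268.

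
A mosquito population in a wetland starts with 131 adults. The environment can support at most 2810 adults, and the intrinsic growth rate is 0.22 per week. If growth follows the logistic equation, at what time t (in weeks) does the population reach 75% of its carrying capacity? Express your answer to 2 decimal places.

18.71 weeks

A = (K − N₀)/N₀ = (2810 − 131)/131 = 20.45.
Solve 2810/(1 + 20.45·e^(−0.22t)) = 2107.5: 1 + 20.45·e^(−0.22t) = 1.3333, so e^(−0.22t) = 0.0162996.
−0.22·t = ln(0.0162996) = -4.1166, so t = 4.1166/0.22 = 18.712.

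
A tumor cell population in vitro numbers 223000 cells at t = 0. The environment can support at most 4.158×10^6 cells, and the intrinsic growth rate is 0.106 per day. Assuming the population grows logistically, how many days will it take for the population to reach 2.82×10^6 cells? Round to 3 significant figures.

A = (K − N₀)/N₀ = (4.158×10^6 − 223000)/223000 = 17.646.
Solve 4.158×10^6/(1 + 17.646·e^(−0.106t)) = 2.82×10^6: 1 + 17.646·e^(−0.106t) = 1.4745, so e^(−0.106t) = 0.0268885.
−0.106·t = ln(0.0268885) = -3.6161, so t = 3.6161/0.106 = 34.114.

34.1 days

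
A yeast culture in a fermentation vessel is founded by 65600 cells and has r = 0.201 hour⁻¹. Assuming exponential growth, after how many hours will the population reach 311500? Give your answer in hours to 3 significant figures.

7.75 hours

Set N₀·e^(rt) = 311500: e^(0.201·t) = 311500/65600 = 4.7485.
0.201·t = ln(4.7485) = 1.5578, so t = 1.5578/0.201 = 7.7504.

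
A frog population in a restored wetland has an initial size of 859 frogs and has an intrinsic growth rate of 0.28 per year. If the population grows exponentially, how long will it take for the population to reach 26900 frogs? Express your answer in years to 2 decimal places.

12.30 years

Set N₀·e^(rt) = 26900: e^(0.28·t) = 26900/859 = 31.315.
0.28·t = ln(31.315) = 3.4441, so t = 3.4441/0.28 = 12.3.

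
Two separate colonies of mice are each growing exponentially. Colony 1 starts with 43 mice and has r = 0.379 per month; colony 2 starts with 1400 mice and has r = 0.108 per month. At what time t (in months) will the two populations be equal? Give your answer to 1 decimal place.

Set 43·e^(0.379t) = 1400·e^(0.108t).
e^((0.379 − 0.108)t) = 1400/43 → e^(0.271·t) = 32.558.
0.271·t = ln(32.558) = 3.483, so t = 3.483/0.271 = 12.852.

12.9 months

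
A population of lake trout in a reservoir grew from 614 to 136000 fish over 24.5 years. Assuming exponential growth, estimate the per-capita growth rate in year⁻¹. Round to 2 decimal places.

0.22 per year

From N(t) = N₀·e^(rt): e^(r·24.5) = 136000/614 = 221.5.
r·24.5 = ln(221.5) = 5.4004, so r = 5.4004/24.5 = 0.22043.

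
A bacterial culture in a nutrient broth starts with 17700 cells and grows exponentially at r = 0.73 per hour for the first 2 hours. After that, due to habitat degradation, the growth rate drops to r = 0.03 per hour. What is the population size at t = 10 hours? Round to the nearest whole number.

Phase 1: N(2) = 17700·e^(0.73×2) = 17700·e^1.46 = 76215.5.
Phase 2 runs for 10 − 2 = 8 hours at r = 0.03.
N(10) = 76215.5·e^(0.03×8) = 76215.5·e^0.24 = 96888.9.

96889 cells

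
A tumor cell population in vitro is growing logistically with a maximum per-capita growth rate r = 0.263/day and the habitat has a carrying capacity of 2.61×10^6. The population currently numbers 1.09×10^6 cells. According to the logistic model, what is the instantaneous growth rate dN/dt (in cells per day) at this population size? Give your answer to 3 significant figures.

167000 cells per day

dN/dt = rN(1 − N/K) = 0.263 × 1.09×10^6 × (1 − 1.09×10^6/2.61×10^6).
1 − 1.09×10^6/2.61×10^6 = 0.58238; dN/dt = 0.263 × 1.09×10^6 × 0.58238 = 1.6695×10^5.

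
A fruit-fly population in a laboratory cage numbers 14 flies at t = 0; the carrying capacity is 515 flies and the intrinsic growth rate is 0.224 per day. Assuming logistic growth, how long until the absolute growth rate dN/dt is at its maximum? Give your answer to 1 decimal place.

16.0 days

Logistic growth is fastest at N = K/2 = 257.5.
A = (K − N₀)/N₀ = 35.786. Set K/(1 + A·e^(−rt)) = K/2 → A·e^(−rt) = 1.
e^(−0.224t) = 1/35.786 = 0.0279441, so t = ln(35.786)/0.224 = 3.5775/0.224 = 15.971.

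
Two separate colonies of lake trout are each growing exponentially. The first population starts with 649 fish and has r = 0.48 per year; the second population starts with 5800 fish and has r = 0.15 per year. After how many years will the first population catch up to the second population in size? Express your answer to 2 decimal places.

Set 649·e^(0.48t) = 5800·e^(0.15t).
e^((0.48 − 0.15)t) = 5800/649 → e^(0.33·t) = 8.9368.
0.33·t = ln(8.9368) = 2.1902, so t = 2.1902/0.33 = 6.6369.

6.64 years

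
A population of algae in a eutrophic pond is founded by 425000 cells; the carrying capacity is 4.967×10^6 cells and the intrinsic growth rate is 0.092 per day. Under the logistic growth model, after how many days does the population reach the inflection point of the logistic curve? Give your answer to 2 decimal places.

25.75 days

Logistic growth is fastest at N = K/2 = 2.4835×10^6.
A = (K − N₀)/N₀ = 10.687. Set K/(1 + A·e^(−rt)) = K/2 → A·e^(−rt) = 1.
e^(−0.092t) = 1/10.687 = 0.0935711, so t = ln(10.687)/0.092 = 2.369/0.092 = 25.75.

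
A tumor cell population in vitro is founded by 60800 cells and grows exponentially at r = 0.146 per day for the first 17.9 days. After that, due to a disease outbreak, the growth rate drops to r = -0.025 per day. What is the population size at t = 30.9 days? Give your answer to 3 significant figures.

599000 cells

Phase 1: N(17.9) = 60800·e^(0.146×17.9) = 60800·e^2.613 = 829638.
Phase 2 runs for 30.9 − 17.9 = 13 days at r = -0.025.
N(30.9) = 829638·e^(-0.025×13) = 829638·e^-0.325 = 599436.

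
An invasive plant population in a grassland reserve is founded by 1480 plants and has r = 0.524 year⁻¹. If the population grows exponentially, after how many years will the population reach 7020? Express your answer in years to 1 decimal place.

3.0 years

Set N₀·e^(rt) = 7020: e^(0.524·t) = 7020/1480 = 4.7432.
0.524·t = ln(4.7432) = 1.5567, so t = 1.5567/0.524 = 2.9708.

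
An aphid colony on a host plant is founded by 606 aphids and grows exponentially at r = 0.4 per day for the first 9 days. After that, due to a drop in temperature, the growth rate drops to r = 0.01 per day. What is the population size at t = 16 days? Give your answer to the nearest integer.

Phase 1: N(9) = 606·e^(0.4×9) = 606·e^3.6 = 22178.5.
Phase 2 runs for 16 − 9 = 7 days at r = 0.01.
N(16) = 22178.5·e^(0.01×7) = 22178.5·e^0.07 = 23786.7.

23787 aphids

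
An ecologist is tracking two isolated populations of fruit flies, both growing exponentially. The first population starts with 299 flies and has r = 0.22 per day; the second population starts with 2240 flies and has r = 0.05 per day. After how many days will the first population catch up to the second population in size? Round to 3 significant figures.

11.8 days

Set 299·e^(0.22t) = 2240·e^(0.05t).
e^((0.22 − 0.05)t) = 2240/299 → e^(0.17·t) = 7.4916.
0.17·t = ln(7.4916) = 2.0138, so t = 2.0138/0.17 = 11.846.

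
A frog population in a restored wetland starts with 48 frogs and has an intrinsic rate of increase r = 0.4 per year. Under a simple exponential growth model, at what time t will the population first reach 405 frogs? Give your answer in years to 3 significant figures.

5.33 years

Set N₀·e^(rt) = 405: e^(0.4·t) = 405/48 = 8.4375.
0.4·t = ln(8.4375) = 2.1327, so t = 2.1327/0.4 = 5.3317.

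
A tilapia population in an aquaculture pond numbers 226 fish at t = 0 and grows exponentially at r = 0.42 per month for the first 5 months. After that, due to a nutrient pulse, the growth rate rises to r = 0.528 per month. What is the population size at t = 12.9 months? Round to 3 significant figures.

Phase 1: N(5) = 226·e^(0.42×5) = 226·e^2.1 = 1845.55.
Phase 2 runs for 12.9 − 5 = 7.9 months at r = 0.528.
N(12.9) = 1845.55·e^(0.528×7.9) = 1845.55·e^4.171 = 119579.

120000 fish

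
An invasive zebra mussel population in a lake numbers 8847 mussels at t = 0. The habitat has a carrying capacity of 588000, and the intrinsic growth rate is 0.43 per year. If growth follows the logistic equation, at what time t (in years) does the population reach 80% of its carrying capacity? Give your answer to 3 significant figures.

12.9 years

A = (K − N₀)/N₀ = (588000 − 8847)/8847 = 65.463.
Solve 588000/(1 + 65.463·e^(−0.43t)) = 470400: 1 + 65.463·e^(−0.43t) = 1.25, so e^(−0.43t) = 0.00381894.
−0.43·t = ln(0.00381894) = -5.5678, so t = 5.5678/0.43 = 12.948.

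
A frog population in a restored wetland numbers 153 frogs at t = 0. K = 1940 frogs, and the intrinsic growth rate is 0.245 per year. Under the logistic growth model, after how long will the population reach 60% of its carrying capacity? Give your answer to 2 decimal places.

11.69 years

A = (K − N₀)/N₀ = (1940 − 153)/153 = 11.68.
Solve 1940/(1 + 11.68·e^(−0.245t)) = 1164: 1 + 11.68·e^(−0.245t) = 1.6667, so e^(−0.245t) = 0.0570789.
−0.245·t = ln(0.0570789) = -2.8633, so t = 2.8633/0.245 = 11.687.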